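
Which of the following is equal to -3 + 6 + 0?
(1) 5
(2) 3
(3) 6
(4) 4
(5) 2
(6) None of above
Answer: 2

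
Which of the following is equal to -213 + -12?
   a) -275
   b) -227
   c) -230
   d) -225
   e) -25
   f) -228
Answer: d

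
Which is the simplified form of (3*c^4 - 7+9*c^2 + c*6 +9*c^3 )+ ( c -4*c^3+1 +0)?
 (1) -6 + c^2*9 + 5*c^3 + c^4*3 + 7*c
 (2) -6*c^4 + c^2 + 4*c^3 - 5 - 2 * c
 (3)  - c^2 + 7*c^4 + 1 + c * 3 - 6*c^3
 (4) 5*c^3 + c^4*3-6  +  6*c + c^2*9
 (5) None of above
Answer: 1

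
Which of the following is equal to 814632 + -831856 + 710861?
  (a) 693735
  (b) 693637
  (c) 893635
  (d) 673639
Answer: b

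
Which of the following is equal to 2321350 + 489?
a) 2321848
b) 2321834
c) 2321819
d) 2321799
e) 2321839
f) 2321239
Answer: e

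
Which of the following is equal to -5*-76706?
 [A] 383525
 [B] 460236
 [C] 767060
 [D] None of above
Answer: D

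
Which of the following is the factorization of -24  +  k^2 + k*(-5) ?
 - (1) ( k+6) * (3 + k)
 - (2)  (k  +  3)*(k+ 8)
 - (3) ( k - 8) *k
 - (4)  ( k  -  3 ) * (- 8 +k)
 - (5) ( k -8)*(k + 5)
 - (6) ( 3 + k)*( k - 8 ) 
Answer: 6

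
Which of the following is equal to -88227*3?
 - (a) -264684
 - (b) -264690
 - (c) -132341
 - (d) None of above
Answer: d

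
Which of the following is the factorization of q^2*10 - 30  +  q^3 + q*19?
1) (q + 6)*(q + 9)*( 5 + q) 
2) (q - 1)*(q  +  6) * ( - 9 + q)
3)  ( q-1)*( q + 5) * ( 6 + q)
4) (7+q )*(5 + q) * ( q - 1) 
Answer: 3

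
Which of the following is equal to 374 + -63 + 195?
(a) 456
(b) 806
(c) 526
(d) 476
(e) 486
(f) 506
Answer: f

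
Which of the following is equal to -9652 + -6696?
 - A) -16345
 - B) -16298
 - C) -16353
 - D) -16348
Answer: D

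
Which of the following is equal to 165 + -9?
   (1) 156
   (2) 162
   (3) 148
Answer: 1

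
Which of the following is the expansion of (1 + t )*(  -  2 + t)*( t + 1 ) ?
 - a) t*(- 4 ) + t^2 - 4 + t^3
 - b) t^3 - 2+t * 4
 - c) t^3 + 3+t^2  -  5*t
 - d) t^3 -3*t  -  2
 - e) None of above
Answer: d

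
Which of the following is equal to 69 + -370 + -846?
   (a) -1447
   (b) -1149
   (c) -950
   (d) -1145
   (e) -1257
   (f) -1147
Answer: f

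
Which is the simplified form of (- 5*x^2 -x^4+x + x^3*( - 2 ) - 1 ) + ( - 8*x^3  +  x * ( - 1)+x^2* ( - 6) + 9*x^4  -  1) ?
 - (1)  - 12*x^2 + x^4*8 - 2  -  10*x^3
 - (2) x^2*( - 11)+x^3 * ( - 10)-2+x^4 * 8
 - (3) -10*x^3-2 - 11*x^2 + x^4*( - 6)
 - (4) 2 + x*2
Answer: 2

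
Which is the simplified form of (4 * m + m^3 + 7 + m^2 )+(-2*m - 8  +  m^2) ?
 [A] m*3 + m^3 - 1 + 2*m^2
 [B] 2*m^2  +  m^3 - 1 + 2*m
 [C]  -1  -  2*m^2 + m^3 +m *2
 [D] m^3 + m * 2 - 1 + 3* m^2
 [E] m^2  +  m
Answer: B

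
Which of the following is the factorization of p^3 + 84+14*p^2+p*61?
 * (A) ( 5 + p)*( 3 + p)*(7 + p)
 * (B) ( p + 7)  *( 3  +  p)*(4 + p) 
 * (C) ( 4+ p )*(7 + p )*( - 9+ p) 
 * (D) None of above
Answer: B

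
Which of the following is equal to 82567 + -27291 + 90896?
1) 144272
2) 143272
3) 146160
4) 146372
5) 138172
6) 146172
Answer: 6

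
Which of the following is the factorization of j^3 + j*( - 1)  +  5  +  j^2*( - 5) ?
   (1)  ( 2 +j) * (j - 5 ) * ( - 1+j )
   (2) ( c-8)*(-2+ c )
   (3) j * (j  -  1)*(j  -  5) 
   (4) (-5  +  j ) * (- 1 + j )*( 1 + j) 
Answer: 4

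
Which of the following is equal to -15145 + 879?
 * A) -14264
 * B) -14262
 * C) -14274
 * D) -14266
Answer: D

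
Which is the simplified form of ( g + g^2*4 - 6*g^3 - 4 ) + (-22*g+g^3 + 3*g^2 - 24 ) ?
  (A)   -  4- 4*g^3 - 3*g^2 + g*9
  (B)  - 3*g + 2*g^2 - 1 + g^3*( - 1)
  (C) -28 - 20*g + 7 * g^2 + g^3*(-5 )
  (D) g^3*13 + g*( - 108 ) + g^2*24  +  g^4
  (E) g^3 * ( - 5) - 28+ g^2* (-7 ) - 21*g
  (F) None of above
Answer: F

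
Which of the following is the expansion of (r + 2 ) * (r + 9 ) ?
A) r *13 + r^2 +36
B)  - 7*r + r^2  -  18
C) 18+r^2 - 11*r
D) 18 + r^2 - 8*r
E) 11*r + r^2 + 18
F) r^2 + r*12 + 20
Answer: E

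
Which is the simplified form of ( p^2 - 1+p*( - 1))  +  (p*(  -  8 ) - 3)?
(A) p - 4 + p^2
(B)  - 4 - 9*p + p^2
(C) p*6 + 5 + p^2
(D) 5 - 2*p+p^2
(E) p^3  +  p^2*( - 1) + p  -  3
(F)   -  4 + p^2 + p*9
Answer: B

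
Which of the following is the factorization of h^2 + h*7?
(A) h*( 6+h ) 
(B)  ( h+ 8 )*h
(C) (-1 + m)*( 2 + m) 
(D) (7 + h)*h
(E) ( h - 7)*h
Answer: D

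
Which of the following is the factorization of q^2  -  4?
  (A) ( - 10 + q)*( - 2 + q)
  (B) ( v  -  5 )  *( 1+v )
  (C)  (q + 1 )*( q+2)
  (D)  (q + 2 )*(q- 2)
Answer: D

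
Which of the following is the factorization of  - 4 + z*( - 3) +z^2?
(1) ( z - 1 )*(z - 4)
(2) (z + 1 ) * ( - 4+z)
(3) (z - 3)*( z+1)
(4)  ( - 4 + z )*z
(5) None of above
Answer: 2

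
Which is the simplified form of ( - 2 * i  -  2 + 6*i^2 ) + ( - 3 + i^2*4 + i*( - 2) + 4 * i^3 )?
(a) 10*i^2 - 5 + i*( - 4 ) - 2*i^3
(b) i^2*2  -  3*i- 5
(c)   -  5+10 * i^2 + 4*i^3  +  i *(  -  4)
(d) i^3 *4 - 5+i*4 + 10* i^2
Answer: c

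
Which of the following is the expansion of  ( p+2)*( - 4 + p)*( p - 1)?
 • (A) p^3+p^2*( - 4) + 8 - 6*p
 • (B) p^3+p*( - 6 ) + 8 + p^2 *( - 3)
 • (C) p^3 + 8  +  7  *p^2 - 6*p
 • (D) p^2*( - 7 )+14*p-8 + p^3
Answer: B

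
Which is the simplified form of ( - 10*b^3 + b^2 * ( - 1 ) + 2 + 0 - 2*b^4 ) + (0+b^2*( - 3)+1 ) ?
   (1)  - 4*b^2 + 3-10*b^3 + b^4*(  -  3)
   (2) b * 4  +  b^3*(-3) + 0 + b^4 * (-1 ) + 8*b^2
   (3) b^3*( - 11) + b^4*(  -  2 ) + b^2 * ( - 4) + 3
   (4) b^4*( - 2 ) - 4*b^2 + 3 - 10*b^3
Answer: 4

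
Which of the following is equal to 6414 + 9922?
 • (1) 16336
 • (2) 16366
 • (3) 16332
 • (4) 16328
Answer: 1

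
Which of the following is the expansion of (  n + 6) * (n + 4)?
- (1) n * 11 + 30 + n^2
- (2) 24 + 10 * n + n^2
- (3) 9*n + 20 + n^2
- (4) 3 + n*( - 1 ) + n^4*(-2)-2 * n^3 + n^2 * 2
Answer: 2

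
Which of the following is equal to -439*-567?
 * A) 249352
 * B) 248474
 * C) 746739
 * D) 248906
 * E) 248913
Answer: E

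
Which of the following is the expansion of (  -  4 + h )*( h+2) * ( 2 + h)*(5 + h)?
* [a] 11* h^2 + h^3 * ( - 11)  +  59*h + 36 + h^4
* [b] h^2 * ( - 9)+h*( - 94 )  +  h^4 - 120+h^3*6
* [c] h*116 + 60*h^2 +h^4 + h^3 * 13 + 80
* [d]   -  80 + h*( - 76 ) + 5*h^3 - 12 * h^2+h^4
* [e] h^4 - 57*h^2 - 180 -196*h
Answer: d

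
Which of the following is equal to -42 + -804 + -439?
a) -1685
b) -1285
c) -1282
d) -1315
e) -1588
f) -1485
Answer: b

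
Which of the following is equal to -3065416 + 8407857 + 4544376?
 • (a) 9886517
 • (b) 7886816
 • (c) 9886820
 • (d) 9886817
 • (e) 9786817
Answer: d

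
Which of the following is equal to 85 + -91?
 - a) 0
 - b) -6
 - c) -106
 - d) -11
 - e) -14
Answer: b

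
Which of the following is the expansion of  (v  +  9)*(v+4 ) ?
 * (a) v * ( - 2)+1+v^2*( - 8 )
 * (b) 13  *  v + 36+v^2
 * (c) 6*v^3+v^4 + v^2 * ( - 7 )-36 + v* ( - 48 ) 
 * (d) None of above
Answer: b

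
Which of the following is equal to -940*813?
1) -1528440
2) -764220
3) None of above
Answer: 2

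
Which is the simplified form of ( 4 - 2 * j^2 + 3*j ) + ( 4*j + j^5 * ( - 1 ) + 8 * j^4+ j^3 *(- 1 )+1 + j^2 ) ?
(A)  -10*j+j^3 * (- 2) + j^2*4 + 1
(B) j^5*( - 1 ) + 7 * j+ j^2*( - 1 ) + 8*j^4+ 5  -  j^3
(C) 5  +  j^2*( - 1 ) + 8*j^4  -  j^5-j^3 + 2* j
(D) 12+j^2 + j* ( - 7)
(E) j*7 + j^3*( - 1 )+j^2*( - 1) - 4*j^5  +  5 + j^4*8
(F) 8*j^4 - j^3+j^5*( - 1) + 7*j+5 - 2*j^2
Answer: B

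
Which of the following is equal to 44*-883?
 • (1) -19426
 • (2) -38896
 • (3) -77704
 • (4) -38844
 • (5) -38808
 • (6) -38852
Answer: 6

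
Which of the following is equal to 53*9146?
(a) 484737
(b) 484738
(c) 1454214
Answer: b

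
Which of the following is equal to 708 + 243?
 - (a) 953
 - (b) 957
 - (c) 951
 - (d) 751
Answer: c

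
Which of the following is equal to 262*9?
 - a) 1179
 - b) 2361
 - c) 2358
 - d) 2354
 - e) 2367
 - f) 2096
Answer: c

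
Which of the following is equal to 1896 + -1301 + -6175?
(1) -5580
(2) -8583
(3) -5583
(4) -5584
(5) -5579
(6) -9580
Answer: 1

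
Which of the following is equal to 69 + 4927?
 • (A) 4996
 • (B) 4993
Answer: A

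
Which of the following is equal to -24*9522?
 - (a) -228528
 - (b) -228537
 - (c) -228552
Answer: a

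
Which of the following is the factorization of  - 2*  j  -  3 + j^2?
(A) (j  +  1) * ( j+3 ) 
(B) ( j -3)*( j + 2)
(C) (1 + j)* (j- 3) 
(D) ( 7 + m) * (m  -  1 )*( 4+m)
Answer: C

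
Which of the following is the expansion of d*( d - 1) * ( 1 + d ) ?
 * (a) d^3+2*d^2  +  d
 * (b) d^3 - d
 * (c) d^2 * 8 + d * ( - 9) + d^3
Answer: b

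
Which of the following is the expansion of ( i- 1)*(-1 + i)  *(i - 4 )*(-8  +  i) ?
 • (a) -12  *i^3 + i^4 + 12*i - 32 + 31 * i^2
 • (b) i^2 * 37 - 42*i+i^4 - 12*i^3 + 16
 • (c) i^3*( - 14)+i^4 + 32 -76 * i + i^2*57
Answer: c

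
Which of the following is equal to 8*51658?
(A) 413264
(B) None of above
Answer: A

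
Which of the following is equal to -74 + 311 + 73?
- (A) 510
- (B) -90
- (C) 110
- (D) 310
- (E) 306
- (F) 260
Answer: D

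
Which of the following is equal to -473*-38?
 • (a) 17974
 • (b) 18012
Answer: a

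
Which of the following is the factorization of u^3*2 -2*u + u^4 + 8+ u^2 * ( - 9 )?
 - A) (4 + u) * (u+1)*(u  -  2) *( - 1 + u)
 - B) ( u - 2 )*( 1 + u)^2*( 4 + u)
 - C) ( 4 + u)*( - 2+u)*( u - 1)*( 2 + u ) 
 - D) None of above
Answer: A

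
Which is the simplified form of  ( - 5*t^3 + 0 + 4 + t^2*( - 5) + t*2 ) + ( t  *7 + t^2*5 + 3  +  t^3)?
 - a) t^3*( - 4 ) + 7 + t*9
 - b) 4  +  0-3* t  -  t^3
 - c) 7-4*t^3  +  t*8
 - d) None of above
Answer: a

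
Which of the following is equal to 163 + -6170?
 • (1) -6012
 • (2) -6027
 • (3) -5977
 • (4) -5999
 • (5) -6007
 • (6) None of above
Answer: 5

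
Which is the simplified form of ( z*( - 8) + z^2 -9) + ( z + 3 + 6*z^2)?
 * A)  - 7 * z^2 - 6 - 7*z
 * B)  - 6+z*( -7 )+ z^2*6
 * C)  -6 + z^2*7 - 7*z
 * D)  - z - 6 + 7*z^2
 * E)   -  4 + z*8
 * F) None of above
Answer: C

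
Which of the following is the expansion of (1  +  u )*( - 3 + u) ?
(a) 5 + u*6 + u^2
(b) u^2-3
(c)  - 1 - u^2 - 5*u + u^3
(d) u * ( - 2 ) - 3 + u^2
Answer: d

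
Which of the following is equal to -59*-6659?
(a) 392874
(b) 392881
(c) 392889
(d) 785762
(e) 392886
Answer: b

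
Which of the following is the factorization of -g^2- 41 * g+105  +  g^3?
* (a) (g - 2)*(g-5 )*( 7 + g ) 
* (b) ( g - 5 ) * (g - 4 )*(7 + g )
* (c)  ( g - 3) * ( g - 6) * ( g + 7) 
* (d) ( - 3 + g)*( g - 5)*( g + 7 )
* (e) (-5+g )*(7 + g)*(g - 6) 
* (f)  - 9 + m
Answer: d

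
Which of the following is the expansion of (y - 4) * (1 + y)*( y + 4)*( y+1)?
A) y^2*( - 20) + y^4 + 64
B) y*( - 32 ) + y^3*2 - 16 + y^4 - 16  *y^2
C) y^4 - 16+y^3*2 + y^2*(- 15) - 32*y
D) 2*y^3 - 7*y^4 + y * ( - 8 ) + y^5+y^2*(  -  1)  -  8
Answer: C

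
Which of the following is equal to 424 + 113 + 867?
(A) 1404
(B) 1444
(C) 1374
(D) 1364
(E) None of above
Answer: A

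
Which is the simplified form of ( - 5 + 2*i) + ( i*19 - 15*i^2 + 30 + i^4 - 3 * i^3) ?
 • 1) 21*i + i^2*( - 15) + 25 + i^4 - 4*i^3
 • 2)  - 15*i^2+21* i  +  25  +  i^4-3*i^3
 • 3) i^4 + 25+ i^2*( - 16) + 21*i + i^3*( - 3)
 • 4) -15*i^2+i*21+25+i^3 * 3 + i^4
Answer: 2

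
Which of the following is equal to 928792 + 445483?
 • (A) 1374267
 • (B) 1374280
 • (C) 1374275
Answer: C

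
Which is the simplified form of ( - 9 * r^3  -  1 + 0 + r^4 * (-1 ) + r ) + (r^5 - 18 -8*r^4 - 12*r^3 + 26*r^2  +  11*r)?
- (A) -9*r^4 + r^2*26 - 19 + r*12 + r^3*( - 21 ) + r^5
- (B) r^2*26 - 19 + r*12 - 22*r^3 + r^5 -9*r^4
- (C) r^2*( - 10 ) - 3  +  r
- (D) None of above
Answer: A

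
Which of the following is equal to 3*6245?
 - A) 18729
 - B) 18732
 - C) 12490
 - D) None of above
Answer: D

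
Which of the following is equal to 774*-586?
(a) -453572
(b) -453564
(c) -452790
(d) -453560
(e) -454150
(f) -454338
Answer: b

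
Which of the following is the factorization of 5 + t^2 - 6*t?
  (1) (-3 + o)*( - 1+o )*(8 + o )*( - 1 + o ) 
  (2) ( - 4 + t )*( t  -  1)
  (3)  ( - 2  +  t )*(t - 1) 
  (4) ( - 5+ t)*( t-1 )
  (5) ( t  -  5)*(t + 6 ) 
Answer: 4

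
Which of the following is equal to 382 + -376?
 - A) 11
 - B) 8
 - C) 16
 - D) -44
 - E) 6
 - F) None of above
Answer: E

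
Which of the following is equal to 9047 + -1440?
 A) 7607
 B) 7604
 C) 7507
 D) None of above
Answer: A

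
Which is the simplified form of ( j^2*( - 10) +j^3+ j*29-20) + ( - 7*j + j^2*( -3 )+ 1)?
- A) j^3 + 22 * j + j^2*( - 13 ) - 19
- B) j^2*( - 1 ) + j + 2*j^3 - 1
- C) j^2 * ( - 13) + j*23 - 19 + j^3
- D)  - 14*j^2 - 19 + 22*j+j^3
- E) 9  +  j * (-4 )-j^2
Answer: A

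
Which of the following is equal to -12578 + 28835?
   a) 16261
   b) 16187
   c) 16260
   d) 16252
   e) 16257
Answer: e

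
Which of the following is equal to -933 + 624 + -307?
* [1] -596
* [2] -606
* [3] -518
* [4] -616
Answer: 4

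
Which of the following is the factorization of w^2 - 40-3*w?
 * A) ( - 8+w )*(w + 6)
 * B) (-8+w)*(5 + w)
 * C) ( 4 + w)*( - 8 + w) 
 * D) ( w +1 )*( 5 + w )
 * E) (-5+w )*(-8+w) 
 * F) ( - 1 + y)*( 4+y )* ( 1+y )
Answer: B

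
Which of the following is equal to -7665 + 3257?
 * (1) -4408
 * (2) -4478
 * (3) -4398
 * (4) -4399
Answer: 1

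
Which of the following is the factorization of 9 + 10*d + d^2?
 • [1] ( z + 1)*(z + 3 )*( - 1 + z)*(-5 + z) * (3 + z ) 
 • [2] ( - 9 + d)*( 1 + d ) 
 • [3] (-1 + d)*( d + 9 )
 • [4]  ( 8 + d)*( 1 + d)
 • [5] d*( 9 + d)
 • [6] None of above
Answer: 6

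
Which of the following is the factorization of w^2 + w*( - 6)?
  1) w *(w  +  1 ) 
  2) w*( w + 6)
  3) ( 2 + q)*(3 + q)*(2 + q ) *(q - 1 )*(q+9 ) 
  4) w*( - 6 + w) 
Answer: 4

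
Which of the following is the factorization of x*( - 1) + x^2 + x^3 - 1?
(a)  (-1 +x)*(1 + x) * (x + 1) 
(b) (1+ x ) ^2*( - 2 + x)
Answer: a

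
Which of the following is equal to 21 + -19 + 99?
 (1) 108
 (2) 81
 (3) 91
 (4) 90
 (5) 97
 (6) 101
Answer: 6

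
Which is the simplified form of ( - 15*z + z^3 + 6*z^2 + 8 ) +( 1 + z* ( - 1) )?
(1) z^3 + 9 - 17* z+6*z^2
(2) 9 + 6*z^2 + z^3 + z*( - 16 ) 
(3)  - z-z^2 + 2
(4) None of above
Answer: 2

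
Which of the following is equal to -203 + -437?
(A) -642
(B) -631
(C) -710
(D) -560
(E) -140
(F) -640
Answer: F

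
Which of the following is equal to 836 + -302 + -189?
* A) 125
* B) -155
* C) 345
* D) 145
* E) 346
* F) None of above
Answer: C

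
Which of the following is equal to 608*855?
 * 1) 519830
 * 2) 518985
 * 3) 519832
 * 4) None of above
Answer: 4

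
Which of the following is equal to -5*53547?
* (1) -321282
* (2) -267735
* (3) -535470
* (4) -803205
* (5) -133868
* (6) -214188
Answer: 2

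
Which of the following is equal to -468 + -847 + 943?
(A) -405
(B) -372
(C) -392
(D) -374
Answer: B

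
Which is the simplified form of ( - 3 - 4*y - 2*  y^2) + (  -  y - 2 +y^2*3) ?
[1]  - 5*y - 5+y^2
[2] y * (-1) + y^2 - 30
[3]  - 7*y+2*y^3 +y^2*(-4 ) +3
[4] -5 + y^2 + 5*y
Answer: 1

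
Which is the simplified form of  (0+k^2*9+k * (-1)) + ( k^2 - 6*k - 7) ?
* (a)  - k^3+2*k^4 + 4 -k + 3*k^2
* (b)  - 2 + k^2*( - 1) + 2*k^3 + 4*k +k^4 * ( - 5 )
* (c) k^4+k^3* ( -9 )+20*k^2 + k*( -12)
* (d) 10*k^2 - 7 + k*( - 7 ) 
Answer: d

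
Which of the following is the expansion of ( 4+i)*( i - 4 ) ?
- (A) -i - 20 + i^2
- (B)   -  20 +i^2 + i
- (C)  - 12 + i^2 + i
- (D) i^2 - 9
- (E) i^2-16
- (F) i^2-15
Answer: E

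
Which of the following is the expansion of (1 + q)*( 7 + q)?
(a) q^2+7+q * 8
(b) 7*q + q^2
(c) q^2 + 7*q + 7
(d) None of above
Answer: a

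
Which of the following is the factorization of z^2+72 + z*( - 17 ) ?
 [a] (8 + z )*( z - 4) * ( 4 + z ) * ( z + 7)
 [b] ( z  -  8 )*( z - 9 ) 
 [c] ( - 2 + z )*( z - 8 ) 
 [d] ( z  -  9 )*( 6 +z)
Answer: b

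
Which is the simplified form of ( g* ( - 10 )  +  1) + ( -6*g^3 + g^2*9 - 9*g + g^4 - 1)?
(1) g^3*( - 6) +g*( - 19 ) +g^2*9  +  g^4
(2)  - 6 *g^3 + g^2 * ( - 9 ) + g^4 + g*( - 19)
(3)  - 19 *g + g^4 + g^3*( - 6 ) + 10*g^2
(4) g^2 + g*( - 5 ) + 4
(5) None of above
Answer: 1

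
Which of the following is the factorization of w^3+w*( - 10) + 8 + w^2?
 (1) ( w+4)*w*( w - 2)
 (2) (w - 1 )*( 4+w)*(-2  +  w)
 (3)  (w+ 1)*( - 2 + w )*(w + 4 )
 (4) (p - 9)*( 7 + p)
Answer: 2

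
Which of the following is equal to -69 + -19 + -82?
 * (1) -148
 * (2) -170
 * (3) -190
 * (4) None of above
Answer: 2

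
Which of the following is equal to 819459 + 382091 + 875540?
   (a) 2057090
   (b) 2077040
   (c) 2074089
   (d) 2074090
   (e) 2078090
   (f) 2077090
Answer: f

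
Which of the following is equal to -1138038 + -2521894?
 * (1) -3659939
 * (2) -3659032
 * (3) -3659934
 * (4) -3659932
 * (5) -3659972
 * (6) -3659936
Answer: 4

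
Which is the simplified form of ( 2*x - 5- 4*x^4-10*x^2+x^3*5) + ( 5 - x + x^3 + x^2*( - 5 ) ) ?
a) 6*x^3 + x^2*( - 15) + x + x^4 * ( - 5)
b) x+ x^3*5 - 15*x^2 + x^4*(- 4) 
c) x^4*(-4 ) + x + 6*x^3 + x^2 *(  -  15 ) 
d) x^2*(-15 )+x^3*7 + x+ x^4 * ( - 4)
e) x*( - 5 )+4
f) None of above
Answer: c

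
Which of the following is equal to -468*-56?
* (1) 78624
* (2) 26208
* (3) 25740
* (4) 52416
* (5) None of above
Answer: 2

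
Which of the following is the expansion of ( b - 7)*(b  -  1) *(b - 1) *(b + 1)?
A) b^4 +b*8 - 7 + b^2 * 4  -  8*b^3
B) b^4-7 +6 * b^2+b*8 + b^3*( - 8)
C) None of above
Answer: B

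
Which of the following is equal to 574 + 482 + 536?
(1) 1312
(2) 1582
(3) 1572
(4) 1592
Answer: 4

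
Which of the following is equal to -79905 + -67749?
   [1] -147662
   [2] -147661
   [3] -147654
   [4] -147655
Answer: 3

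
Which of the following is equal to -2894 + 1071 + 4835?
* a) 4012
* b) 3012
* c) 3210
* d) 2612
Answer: b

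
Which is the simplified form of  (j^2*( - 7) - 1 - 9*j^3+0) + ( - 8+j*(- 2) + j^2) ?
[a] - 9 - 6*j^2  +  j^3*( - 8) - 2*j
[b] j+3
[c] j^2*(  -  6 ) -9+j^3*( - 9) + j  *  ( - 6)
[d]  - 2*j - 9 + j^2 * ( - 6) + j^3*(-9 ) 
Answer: d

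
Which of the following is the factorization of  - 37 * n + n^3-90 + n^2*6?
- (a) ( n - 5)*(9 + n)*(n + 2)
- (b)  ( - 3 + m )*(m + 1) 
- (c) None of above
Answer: a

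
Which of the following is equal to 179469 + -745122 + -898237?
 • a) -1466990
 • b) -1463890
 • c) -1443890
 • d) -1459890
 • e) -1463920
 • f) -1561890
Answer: b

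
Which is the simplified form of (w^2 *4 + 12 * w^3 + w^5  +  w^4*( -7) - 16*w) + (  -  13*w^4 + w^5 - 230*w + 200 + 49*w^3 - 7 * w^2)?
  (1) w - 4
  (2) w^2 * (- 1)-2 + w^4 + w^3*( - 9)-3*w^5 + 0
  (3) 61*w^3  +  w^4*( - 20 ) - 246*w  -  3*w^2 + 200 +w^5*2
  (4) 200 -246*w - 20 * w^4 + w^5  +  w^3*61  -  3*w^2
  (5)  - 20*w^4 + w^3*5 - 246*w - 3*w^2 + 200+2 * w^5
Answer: 3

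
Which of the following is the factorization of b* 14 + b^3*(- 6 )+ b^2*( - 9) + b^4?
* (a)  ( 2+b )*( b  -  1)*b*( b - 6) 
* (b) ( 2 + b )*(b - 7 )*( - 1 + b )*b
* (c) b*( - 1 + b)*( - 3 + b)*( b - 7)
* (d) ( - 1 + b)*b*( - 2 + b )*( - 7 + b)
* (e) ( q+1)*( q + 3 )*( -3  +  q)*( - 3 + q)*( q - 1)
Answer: b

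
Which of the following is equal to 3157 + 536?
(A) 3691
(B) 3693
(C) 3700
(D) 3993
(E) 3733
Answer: B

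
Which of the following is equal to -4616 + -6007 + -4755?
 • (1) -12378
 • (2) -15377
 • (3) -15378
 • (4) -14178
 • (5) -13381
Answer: 3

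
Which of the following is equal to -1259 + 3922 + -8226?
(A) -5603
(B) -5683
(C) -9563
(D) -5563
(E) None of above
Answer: D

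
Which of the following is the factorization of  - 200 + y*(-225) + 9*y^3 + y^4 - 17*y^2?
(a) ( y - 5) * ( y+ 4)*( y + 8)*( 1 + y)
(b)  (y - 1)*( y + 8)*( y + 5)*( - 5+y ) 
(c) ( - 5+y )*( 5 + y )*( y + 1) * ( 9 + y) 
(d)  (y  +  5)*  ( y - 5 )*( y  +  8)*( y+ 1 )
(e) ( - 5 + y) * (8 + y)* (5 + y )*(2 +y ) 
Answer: d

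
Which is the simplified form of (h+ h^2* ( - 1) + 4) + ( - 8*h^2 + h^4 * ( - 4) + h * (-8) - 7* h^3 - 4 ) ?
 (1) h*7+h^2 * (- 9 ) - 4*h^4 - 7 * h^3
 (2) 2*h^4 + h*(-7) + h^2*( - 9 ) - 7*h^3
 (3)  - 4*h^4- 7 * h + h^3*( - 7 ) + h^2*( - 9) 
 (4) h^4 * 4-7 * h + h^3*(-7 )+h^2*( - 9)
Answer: 3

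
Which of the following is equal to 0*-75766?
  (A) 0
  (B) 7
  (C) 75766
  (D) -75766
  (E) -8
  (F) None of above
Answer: A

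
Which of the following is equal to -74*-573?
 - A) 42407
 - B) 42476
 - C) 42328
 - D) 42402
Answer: D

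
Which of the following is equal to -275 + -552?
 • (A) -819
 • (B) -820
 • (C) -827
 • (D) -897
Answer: C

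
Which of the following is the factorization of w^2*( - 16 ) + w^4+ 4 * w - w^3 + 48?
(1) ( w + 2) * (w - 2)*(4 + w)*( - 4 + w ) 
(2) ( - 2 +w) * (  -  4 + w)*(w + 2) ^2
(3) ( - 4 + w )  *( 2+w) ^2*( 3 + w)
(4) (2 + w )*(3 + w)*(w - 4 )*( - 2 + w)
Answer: 4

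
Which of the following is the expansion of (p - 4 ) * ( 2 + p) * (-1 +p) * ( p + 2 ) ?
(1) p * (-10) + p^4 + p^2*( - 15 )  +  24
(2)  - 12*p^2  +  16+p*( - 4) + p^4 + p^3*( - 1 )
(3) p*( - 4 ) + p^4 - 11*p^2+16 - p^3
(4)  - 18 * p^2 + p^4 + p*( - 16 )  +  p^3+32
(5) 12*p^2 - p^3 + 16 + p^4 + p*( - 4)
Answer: 2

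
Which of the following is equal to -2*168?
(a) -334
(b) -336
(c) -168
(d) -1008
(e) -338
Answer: b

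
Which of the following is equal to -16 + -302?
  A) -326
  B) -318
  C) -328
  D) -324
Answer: B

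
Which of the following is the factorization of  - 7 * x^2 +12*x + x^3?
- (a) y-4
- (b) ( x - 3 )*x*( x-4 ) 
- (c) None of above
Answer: b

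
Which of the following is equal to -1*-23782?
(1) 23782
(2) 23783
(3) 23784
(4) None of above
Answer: 1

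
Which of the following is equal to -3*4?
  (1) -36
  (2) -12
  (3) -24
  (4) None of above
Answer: 2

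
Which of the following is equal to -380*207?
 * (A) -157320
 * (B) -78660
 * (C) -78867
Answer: B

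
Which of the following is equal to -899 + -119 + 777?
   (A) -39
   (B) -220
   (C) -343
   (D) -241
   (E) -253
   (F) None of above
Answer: D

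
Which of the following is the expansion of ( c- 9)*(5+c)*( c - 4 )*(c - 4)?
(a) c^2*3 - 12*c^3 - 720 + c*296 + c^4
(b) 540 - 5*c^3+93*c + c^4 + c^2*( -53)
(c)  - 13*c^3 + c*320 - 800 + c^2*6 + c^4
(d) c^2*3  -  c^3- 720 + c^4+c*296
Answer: a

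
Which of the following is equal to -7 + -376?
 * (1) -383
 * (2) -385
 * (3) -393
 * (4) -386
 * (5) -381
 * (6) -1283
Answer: 1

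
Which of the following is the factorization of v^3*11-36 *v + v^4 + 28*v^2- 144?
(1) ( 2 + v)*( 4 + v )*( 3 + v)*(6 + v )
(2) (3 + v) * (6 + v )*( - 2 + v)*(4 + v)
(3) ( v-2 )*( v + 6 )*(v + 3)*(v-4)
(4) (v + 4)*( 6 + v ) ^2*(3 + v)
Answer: 2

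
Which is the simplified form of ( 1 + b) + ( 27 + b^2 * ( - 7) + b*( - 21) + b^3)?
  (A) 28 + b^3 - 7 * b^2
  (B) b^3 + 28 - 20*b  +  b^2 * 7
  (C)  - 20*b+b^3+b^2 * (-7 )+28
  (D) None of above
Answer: C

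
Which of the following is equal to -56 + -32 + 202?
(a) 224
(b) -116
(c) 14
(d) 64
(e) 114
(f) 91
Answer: e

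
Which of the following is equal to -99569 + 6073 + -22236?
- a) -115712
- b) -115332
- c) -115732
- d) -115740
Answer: c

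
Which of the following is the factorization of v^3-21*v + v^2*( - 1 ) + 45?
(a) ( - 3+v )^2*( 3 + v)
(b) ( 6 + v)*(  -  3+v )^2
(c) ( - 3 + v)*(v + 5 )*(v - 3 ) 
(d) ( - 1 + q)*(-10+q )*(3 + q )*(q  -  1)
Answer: c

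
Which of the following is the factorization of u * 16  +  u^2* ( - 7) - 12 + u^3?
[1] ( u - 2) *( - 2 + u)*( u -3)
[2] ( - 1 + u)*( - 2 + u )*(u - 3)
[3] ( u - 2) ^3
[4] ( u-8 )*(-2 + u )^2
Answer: 1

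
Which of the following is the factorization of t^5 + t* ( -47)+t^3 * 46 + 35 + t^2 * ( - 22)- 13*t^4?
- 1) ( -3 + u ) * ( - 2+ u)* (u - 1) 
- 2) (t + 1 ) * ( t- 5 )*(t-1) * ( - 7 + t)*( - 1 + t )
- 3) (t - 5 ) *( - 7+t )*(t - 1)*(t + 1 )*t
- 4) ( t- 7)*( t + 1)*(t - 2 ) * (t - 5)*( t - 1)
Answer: 2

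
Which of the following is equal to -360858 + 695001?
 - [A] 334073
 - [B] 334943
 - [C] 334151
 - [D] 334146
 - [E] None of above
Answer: E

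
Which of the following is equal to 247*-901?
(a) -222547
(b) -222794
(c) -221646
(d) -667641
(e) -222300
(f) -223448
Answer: a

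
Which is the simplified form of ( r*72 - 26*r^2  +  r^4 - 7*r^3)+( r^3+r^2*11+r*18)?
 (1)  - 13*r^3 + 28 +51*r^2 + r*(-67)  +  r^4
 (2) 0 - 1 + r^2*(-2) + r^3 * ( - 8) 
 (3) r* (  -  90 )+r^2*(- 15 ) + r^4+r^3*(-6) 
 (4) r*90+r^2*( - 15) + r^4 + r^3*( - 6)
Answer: 4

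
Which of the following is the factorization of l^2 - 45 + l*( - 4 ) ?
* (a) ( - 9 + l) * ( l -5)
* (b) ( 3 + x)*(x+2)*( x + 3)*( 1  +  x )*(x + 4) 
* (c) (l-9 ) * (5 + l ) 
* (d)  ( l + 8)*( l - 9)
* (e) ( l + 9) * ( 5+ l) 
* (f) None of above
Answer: c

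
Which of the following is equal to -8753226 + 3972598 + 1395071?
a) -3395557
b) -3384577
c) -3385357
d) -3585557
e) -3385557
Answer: e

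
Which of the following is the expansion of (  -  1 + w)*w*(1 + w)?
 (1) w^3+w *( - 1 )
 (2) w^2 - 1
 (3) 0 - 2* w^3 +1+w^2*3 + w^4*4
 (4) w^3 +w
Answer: 1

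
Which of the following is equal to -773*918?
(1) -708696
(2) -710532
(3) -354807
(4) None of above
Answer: 4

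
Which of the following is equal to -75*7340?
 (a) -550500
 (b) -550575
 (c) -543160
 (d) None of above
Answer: a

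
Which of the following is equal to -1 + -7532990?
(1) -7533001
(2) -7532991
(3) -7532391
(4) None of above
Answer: 2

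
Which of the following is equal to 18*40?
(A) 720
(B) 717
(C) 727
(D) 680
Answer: A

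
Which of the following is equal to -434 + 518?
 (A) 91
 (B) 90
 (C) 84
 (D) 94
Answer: C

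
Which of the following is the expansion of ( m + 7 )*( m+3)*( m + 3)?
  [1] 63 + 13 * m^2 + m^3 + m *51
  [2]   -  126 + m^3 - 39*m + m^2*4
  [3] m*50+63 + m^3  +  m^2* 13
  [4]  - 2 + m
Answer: 1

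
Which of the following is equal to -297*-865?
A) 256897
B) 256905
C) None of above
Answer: B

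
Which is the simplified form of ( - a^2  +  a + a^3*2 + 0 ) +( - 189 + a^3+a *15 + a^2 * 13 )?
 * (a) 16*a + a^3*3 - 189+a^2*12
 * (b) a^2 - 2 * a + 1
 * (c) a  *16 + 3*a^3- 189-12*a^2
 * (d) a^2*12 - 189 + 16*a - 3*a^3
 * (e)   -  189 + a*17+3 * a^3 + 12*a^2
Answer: a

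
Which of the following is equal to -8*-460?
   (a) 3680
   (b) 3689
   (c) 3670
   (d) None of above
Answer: a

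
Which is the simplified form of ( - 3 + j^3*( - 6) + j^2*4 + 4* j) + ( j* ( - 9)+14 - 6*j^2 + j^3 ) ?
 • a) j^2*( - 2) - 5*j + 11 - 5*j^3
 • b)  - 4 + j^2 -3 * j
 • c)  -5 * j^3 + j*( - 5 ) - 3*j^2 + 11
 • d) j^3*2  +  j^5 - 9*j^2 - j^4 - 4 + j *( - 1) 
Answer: a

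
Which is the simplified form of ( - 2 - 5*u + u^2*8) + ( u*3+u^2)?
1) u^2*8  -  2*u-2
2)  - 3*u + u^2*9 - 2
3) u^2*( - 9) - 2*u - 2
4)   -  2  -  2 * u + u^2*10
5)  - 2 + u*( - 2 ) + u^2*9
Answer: 5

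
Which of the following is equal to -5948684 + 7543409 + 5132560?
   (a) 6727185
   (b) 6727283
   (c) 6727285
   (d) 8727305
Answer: c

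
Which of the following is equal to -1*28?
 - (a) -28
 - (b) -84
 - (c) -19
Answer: a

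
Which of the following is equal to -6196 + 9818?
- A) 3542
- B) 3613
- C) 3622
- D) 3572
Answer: C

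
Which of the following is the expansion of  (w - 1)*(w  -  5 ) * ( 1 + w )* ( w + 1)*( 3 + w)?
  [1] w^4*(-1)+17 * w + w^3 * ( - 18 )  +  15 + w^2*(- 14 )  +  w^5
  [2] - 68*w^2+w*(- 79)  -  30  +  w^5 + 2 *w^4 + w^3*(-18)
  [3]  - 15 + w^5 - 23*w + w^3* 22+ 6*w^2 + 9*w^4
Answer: 1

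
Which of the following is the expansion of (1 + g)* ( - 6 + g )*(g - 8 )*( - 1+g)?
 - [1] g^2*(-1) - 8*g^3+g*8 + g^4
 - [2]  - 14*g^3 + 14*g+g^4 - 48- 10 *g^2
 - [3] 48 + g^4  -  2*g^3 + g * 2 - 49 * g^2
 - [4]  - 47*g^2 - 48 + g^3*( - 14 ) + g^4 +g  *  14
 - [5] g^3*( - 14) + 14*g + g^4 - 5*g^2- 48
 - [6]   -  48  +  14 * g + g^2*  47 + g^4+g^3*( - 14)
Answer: 6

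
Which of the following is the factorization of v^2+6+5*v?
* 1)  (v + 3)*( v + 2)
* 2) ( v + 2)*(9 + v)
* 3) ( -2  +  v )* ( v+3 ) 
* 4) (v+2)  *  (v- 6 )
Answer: 1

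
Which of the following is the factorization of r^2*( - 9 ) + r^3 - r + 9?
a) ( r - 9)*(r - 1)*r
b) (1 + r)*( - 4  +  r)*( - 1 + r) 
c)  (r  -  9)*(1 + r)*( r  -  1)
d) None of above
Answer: c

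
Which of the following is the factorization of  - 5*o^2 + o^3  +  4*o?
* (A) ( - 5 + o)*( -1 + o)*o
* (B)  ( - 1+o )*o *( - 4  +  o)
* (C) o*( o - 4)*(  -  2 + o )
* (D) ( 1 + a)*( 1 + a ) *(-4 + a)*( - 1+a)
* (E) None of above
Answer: B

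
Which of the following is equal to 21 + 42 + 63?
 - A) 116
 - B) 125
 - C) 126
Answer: C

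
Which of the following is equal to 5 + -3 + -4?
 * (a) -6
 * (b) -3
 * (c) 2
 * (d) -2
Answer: d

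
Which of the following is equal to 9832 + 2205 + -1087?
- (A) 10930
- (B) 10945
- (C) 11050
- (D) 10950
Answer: D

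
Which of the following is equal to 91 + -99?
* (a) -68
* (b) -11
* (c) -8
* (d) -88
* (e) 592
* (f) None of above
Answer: c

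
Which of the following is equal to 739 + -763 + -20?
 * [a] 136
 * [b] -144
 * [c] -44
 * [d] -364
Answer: c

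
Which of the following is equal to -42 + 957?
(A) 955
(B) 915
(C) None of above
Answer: B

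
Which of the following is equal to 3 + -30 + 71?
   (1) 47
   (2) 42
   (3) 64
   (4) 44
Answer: 4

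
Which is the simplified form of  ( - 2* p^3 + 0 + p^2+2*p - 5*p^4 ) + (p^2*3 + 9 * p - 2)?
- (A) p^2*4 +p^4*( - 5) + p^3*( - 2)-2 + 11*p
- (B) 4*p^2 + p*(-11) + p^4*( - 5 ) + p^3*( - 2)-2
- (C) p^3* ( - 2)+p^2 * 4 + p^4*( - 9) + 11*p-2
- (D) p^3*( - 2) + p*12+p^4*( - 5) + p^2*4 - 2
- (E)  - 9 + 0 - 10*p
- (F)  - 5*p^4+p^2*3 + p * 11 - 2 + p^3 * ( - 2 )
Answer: A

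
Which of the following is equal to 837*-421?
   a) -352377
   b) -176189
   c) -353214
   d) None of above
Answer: a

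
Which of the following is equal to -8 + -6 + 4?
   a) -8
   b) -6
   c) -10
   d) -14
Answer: c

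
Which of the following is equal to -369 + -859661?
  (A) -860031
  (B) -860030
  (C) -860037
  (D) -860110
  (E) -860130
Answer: B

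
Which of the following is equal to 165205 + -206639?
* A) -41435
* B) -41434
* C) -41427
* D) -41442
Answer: B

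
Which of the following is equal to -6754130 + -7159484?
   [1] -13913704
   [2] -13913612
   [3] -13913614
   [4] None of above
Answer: 3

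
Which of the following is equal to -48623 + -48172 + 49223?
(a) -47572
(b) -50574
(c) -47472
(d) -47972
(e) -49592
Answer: a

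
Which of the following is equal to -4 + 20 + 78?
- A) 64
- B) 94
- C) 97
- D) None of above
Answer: B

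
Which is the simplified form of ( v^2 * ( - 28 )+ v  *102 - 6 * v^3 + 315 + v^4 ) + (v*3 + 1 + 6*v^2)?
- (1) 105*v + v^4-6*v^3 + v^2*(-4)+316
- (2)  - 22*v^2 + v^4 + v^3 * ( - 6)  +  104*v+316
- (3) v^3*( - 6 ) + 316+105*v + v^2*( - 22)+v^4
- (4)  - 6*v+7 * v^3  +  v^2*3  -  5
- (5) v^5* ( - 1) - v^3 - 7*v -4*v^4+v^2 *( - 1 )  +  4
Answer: 3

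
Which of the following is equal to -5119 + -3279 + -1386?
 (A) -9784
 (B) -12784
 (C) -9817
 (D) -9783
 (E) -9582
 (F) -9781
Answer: A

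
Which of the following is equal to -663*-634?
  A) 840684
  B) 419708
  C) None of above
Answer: C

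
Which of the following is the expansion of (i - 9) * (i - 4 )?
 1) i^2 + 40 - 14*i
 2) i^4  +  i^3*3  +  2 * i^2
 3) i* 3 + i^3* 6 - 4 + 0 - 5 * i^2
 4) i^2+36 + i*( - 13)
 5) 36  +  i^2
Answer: 4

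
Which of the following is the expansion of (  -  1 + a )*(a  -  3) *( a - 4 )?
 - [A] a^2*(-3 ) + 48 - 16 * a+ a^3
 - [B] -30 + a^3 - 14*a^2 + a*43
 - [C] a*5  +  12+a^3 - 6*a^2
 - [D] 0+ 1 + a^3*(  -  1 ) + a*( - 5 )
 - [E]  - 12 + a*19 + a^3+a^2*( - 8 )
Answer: E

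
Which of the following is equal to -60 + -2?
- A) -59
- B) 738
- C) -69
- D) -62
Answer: D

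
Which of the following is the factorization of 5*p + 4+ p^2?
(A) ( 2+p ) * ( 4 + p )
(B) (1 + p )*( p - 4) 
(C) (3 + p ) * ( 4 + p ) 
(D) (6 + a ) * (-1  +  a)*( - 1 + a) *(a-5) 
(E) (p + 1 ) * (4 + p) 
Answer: E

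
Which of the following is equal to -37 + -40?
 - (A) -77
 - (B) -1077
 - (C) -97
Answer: A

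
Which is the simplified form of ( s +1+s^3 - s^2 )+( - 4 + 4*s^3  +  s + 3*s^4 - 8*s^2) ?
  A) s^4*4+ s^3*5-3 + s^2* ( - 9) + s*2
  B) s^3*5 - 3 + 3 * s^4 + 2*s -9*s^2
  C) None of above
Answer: B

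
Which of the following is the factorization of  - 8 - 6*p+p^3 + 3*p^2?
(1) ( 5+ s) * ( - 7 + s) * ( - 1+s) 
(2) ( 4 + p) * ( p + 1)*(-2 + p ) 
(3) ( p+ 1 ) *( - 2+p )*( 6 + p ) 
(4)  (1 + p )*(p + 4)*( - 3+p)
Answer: 2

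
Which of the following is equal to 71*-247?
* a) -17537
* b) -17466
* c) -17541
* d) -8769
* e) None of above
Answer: a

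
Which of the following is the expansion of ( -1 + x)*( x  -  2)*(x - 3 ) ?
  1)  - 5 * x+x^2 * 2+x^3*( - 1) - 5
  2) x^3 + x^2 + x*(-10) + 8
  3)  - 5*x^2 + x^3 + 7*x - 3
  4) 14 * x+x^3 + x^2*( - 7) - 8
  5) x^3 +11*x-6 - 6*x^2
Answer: 5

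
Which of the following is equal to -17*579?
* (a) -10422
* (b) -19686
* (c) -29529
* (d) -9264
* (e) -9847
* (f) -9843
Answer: f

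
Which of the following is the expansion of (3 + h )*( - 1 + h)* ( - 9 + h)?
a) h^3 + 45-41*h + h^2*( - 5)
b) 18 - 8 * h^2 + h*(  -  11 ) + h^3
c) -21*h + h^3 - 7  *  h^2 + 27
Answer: c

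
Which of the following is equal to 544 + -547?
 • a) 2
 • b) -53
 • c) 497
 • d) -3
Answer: d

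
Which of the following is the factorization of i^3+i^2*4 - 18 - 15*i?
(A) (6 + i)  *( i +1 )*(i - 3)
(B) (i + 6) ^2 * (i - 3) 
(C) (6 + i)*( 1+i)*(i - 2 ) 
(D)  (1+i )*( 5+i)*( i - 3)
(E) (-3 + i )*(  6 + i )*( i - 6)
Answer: A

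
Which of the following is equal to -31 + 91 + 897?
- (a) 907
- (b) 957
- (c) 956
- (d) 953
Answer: b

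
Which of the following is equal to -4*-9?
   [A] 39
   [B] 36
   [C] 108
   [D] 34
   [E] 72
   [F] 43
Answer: B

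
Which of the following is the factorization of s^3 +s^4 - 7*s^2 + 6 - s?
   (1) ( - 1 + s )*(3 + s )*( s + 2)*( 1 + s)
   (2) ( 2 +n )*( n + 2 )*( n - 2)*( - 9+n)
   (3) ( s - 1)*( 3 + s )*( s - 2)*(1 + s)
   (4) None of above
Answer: 3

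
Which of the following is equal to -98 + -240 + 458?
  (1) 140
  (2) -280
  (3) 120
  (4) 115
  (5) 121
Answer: 3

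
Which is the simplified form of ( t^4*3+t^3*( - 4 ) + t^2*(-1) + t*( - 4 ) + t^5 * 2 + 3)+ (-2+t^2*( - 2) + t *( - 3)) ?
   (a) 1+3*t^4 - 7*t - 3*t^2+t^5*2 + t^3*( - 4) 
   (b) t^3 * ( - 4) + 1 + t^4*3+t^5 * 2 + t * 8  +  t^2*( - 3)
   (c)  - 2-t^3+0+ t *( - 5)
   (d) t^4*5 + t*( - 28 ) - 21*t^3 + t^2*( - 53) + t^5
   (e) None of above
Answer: a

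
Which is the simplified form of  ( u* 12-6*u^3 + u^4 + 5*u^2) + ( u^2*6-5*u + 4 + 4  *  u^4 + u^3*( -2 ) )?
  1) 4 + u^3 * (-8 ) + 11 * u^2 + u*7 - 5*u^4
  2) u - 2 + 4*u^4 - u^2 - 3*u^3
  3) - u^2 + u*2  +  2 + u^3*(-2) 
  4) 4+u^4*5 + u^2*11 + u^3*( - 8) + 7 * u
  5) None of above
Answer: 4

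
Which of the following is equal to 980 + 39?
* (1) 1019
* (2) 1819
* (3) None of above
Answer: 1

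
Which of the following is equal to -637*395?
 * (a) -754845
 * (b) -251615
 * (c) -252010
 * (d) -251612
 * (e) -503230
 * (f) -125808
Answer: b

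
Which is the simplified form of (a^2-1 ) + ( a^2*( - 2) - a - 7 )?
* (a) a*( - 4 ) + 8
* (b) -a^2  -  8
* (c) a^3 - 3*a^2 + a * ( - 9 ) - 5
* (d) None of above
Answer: d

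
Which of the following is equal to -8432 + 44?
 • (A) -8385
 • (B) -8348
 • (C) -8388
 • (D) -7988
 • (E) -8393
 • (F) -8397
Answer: C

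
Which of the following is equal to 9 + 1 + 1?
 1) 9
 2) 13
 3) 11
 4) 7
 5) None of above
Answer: 3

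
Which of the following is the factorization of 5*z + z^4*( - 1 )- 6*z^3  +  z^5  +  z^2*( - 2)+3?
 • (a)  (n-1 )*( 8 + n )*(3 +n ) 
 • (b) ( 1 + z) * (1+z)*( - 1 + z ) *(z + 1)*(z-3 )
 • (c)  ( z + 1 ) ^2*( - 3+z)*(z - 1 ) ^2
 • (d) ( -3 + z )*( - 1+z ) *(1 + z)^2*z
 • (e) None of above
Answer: b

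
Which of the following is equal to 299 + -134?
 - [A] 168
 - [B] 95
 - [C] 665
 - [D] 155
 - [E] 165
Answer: E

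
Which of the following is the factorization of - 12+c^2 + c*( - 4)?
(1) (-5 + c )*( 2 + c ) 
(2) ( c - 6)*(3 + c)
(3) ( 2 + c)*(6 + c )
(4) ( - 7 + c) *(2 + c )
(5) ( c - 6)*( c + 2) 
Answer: 5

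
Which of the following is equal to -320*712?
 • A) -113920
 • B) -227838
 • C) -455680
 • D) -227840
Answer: D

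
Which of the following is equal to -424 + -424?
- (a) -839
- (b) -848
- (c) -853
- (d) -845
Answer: b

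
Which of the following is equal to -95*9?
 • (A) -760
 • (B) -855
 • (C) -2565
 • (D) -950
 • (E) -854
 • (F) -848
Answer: B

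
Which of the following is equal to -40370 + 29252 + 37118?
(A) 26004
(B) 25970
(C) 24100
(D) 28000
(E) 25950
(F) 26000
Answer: F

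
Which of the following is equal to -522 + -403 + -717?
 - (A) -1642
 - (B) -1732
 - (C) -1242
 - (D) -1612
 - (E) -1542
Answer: A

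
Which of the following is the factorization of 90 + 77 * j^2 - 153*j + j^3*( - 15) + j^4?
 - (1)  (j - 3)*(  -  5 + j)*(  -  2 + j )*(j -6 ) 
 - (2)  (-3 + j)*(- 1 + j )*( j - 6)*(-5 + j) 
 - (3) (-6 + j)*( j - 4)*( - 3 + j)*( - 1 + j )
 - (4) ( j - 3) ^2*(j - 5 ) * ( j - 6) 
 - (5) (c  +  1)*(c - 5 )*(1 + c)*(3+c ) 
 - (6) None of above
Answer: 2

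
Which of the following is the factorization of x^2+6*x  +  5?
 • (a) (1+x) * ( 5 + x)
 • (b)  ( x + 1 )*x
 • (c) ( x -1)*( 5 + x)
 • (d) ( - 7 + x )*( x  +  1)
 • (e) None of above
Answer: a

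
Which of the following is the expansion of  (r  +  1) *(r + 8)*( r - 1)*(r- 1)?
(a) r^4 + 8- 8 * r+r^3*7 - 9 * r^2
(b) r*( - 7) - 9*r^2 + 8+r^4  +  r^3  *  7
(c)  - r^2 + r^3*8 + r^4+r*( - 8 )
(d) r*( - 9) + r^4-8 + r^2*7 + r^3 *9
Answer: b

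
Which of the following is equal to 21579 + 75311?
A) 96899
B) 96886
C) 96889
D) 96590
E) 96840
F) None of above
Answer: F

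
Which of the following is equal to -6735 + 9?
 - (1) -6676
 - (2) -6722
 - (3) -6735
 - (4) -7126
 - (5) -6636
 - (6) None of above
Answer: 6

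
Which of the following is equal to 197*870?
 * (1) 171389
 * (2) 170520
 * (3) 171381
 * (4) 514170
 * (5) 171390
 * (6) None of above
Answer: 5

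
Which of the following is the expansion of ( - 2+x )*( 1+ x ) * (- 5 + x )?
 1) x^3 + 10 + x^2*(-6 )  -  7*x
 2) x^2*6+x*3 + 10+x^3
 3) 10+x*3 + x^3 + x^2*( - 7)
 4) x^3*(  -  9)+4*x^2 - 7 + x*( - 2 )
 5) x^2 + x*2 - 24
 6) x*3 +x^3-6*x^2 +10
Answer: 6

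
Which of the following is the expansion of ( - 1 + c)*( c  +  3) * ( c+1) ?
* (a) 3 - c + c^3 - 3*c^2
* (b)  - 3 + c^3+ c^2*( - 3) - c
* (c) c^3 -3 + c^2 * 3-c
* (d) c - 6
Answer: c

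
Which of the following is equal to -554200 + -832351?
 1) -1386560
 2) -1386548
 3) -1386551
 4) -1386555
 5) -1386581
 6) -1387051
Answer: 3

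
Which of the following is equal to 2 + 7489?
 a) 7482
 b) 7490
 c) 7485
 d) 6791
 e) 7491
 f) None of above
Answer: e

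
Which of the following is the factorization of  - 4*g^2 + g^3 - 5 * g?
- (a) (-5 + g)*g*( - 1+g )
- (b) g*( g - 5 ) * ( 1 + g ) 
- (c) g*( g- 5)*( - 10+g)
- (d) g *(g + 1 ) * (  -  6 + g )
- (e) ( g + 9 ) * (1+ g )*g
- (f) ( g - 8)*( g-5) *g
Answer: b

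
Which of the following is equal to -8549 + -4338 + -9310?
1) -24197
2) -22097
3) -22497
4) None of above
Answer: 4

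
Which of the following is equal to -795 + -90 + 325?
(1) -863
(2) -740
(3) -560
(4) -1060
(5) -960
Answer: 3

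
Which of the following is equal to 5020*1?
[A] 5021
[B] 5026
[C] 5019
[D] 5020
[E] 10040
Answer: D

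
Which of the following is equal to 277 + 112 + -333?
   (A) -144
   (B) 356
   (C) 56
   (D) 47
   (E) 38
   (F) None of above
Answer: C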